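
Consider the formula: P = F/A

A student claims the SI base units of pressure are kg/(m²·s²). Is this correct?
Units of each symbol in P = F/A:
  F (force): kg·m/s²
  A (area): m²  → in the denominator, contributes 1/m²

Multiplying the contributions: [kg·m/s²] · [1/m²]
Adding exponents of each base unit: kg: 1, m: -1, s: -2
SI base units of pressure: kg/(m·s²)

The claimed units kg/(m²·s²) (exponents kg: 1, m: -2, s: -2) do not match the derived units kg/(m·s²) (exponents kg: 1, m: -1, s: -2), so the claim is incorrect.

Answer: No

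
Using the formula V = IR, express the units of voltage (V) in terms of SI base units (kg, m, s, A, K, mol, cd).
Units of each symbol in V = IR:
  I (current): A
  R (resistance, in ohms): kg·m²/(s³·A²)

Multiplying the contributions: [A] · [kg·m²/(s³·A²)]
Adding exponents of each base unit: kg: 1, m: 2, s: -3, A: -1
SI base units of voltage: kg·m²/(s³·A)

Answer: kg·m²/(s³·A)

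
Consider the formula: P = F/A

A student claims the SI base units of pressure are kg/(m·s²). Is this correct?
Units of each symbol in P = F/A:
  F (force): kg·m/s²
  A (area): m²  → in the denominator, contributes 1/m²

Multiplying the contributions: [kg·m/s²] · [1/m²]
Adding exponents of each base unit: kg: 1, m: -1, s: -2
SI base units of pressure: kg/(m·s²)

The claimed units kg/(m·s²) match the derived units, so the claim is correct.

Answer: Yes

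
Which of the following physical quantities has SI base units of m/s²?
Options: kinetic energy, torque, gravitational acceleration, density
Checking the SI base units of each option:
  kinetic energy (E = ½mv²): kg·m²/s²  ✗
  torque (τ = Fr): kg·m²/s²  ✗
  gravitational acceleration (g = GM/r²): m/s²  ✓ matches
  density (ρ = m/V): kg/m³  ✗

Only gravitational acceleration has units m/s².

Answer: gravitational acceleration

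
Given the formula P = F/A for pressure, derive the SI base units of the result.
Units of each symbol in P = F/A:
  F (force): kg·m/s²
  A (area): m²  → in the denominator, contributes 1/m²

Multiplying the contributions: [kg·m/s²] · [1/m²]
Adding exponents of each base unit: kg: 1, m: -1, s: -2
SI base units of pressure: kg/(m·s²)

Answer: kg/(m·s²)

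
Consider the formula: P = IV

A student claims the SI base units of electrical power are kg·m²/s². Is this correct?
Units of each symbol in P = IV:
  I (current): A
  V (voltage, in volts): kg·m²/(s³·A)

Multiplying the contributions: [A] · [kg·m²/(s³·A)]
Adding exponents of each base unit: kg: 1, m: 2, s: -3
SI base units of electrical power: kg·m²/s³

The claimed units kg·m²/s² (exponents kg: 1, m: 2, s: -2) do not match the derived units kg·m²/s³ (exponents kg: 1, m: 2, s: -3), so the claim is incorrect.

Answer: No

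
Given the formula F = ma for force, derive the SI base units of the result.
Units of each symbol in F = ma:
  m (mass): kg
  a (acceleration): m/s²

Multiplying the contributions: [kg] · [m/s²]
Adding exponents of each base unit: kg: 1, m: 1, s: -2
SI base units of force: kg·m/s²

Answer: kg·m/s²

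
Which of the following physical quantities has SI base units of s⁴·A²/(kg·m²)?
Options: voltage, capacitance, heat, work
Checking the SI base units of each option:
  voltage (V = IR): kg·m²/(s³·A)  ✗
  capacitance (C = Q/V): s⁴·A²/(kg·m²)  ✓ matches
  heat (Q = mcΔT): kg·m²/s²  ✗
  work (W = Fd): kg·m²/s²  ✗

Only capacitance has units s⁴·A²/(kg·m²).

Answer: capacitance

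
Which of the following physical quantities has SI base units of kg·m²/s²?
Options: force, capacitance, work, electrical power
Checking the SI base units of each option:
  force (F = ma): kg·m/s²  ✗
  capacitance (C = Q/V): s⁴·A²/(kg·m²)  ✗
  work (W = Fd): kg·m²/s²  ✓ matches
  electrical power (P = IV): kg·m²/s³  ✗

Only work has units kg·m²/s².

Answer: work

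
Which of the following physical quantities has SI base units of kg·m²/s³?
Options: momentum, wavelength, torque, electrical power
Checking the SI base units of each option:
  momentum (p = mv): kg·m/s  ✗
  wavelength (λ = v/f): m  ✗
  torque (τ = Fr): kg·m²/s²  ✗
  electrical power (P = IV): kg·m²/s³  ✓ matches

Only electrical power has units kg·m²/s³.

Answer: electrical power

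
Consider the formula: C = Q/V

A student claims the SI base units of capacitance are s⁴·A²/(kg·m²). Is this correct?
Units of each symbol in C = Q/V:
  Q (charge, in coulombs): s·A
  V (voltage, in volts): kg·m²/(s³·A)  → in the denominator, contributes s³·A/(kg·m²)

Multiplying the contributions: [s·A] · [s³·A/(kg·m²)]
Adding exponents of each base unit: kg: -1, m: -2, s: 4, A: 2
SI base units of capacitance: s⁴·A²/(kg·m²)

The claimed units s⁴·A²/(kg·m²) match the derived units, so the claim is correct.

Answer: Yes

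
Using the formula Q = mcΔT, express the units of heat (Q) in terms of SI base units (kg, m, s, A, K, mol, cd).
Units of each symbol in Q = mcΔT:
  m (mass): kg
  c (specific heat capacity, in J/(kg·K)): m²/(s²·K)
  ΔT (temperature change): K

Multiplying the contributions: [kg] · [m²/(s²·K)] · [K]
Adding exponents of each base unit: kg: 1, m: 2, s: -2
SI base units of heat: kg·m²/s²

Answer: kg·m²/s²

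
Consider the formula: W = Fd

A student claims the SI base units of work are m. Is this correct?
Units of each symbol in W = Fd:
  F (force): kg·m/s²
  d (displacement): m

Multiplying the contributions: [kg·m/s²] · [m]
Adding exponents of each base unit: kg: 1, m: 2, s: -2
SI base units of work: kg·m²/s²

The claimed units m (exponents m: 1) do not match the derived units kg·m²/s² (exponents kg: 1, m: 2, s: -2), so the claim is incorrect.

Answer: No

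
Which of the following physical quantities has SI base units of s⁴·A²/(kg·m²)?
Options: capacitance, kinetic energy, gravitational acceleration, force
Checking the SI base units of each option:
  capacitance (C = Q/V): s⁴·A²/(kg·m²)  ✓ matches
  kinetic energy (E = ½mv²): kg·m²/s²  ✗
  gravitational acceleration (g = GM/r²): m/s²  ✗
  force (F = ma): kg·m/s²  ✗

Only capacitance has units s⁴·A²/(kg·m²).

Answer: capacitance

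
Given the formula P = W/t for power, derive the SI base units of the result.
Units of each symbol in P = W/t:
  W (work): kg·m²/s²
  t (time): s  → in the denominator, contributes 1/s

Multiplying the contributions: [kg·m²/s²] · [1/s]
Adding exponents of each base unit: kg: 1, m: 2, s: -3
SI base units of power: kg·m²/s³

Answer: kg·m²/s³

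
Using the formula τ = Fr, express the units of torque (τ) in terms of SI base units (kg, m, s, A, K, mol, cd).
Units of each symbol in τ = Fr:
  F (force): kg·m/s²
  r (lever arm): m

Multiplying the contributions: [kg·m/s²] · [m]
Adding exponents of each base unit: kg: 1, m: 2, s: -2
SI base units of torque: kg·m²/s²

Answer: kg·m²/s²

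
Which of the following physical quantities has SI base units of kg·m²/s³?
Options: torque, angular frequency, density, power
Checking the SI base units of each option:
  torque (τ = Fr): kg·m²/s²  ✗
  angular frequency (ω = 2πf): 1/s  ✗
  density (ρ = m/V): kg/m³  ✗
  power (P = W/t): kg·m²/s³  ✓ matches

Only power has units kg·m²/s³.

Answer: power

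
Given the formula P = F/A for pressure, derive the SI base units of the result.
Units of each symbol in P = F/A:
  F (force): kg·m/s²
  A (area): m²  → in the denominator, contributes 1/m²

Multiplying the contributions: [kg·m/s²] · [1/m²]
Adding exponents of each base unit: kg: 1, m: -1, s: -2
SI base units of pressure: kg/(m·s²)

Answer: kg/(m·s²)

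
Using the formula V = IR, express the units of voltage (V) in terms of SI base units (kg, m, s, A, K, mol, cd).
Units of each symbol in V = IR:
  I (current): A
  R (resistance, in ohms): kg·m²/(s³·A²)

Multiplying the contributions: [A] · [kg·m²/(s³·A²)]
Adding exponents of each base unit: kg: 1, m: 2, s: -3, A: -1
SI base units of voltage: kg·m²/(s³·A)

Answer: kg·m²/(s³·A)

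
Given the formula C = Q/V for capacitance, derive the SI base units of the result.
Units of each symbol in C = Q/V:
  Q (charge, in coulombs): s·A
  V (voltage, in volts): kg·m²/(s³·A)  → in the denominator, contributes s³·A/(kg·m²)

Multiplying the contributions: [s·A] · [s³·A/(kg·m²)]
Adding exponents of each base unit: kg: -1, m: -2, s: 4, A: 2
SI base units of capacitance: s⁴·A²/(kg·m²)

Answer: s⁴·A²/(kg·m²)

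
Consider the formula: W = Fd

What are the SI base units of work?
Units of each symbol in W = Fd:
  F (force): kg·m/s²
  d (displacement): m

Multiplying the contributions: [kg·m/s²] · [m]
Adding exponents of each base unit: kg: 1, m: 2, s: -2
SI base units of work: kg·m²/s²

Answer: kg·m²/s²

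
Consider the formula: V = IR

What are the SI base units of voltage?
Units of each symbol in V = IR:
  I (current): A
  R (resistance, in ohms): kg·m²/(s³·A²)

Multiplying the contributions: [A] · [kg·m²/(s³·A²)]
Adding exponents of each base unit: kg: 1, m: 2, s: -3, A: -1
SI base units of voltage: kg·m²/(s³·A)

Answer: kg·m²/(s³·A)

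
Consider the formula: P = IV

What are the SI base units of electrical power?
Units of each symbol in P = IV:
  I (current): A
  V (voltage, in volts): kg·m²/(s³·A)

Multiplying the contributions: [A] · [kg·m²/(s³·A)]
Adding exponents of each base unit: kg: 1, m: 2, s: -3
SI base units of electrical power: kg·m²/s³

Answer: kg·m²/s³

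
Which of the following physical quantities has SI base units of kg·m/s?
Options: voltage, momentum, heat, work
Checking the SI base units of each option:
  voltage (V = IR): kg·m²/(s³·A)  ✗
  momentum (p = mv): kg·m/s  ✓ matches
  heat (Q = mcΔT): kg·m²/s²  ✗
  work (W = Fd): kg·m²/s²  ✗

Only momentum has units kg·m/s.

Answer: momentum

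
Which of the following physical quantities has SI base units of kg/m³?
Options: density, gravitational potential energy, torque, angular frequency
Checking the SI base units of each option:
  density (ρ = m/V): kg/m³  ✓ matches
  gravitational potential energy (U = -GMm/r): kg·m²/s²  ✗
  torque (τ = Fr): kg·m²/s²  ✗
  angular frequency (ω = 2πf): 1/s  ✗

Only density has units kg/m³.

Answer: density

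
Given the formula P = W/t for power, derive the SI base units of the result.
Units of each symbol in P = W/t:
  W (work): kg·m²/s²
  t (time): s  → in the denominator, contributes 1/s

Multiplying the contributions: [kg·m²/s²] · [1/s]
Adding exponents of each base unit: kg: 1, m: 2, s: -3
SI base units of power: kg·m²/s³

Answer: kg·m²/s³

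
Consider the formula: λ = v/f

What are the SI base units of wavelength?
Units of each symbol in λ = v/f:
  v (wave speed): m/s
  f (frequency): 1/s  → in the denominator, contributes s

Multiplying the contributions: [m/s] · [s]
Adding exponents of each base unit: m: 1
SI base units of wavelength: m

Answer: m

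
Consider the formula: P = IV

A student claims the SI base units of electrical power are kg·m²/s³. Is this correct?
Units of each symbol in P = IV:
  I (current): A
  V (voltage, in volts): kg·m²/(s³·A)

Multiplying the contributions: [A] · [kg·m²/(s³·A)]
Adding exponents of each base unit: kg: 1, m: 2, s: -3
SI base units of electrical power: kg·m²/s³

The claimed units kg·m²/s³ match the derived units, so the claim is correct.

Answer: Yes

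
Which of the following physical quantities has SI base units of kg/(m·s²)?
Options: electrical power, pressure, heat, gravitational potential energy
Checking the SI base units of each option:
  electrical power (P = IV): kg·m²/s³  ✗
  pressure (P = F/A): kg/(m·s²)  ✓ matches
  heat (Q = mcΔT): kg·m²/s²  ✗
  gravitational potential energy (U = -GMm/r): kg·m²/s²  ✗

Only pressure has units kg/(m·s²).

Answer: pressure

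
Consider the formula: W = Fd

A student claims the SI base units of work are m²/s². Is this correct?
Units of each symbol in W = Fd:
  F (force): kg·m/s²
  d (displacement): m

Multiplying the contributions: [kg·m/s²] · [m]
Adding exponents of each base unit: kg: 1, m: 2, s: -2
SI base units of work: kg·m²/s²

The claimed units m²/s² (exponents m: 2, s: -2) do not match the derived units kg·m²/s² (exponents kg: 1, m: 2, s: -2), so the claim is incorrect.

Answer: No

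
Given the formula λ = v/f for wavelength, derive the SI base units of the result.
Units of each symbol in λ = v/f:
  v (wave speed): m/s
  f (frequency): 1/s  → in the denominator, contributes s

Multiplying the contributions: [m/s] · [s]
Adding exponents of each base unit: m: 1
SI base units of wavelength: m

Answer: m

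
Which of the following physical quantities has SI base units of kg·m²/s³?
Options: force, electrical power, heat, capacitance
Checking the SI base units of each option:
  force (F = ma): kg·m/s²  ✗
  electrical power (P = IV): kg·m²/s³  ✓ matches
  heat (Q = mcΔT): kg·m²/s²  ✗
  capacitance (C = Q/V): s⁴·A²/(kg·m²)  ✗

Only electrical power has units kg·m²/s³.

Answer: electrical power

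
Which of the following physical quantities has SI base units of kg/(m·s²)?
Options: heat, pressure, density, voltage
Checking the SI base units of each option:
  heat (Q = mcΔT): kg·m²/s²  ✗
  pressure (P = F/A): kg/(m·s²)  ✓ matches
  density (ρ = m/V): kg/m³  ✗
  voltage (V = IR): kg·m²/(s³·A)  ✗

Only pressure has units kg/(m·s²).

Answer: pressure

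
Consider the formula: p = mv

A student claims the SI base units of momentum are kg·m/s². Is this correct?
Units of each symbol in p = mv:
  m (mass): kg
  v (velocity): m/s

Multiplying the contributions: [kg] · [m/s]
Adding exponents of each base unit: kg: 1, m: 1, s: -1
SI base units of momentum: kg·m/s

The claimed units kg·m/s² (exponents kg: 1, m: 1, s: -2) do not match the derived units kg·m/s (exponents kg: 1, m: 1, s: -1), so the claim is incorrect.

Answer: No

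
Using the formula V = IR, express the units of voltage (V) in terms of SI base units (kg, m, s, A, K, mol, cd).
Units of each symbol in V = IR:
  I (current): A
  R (resistance, in ohms): kg·m²/(s³·A²)

Multiplying the contributions: [A] · [kg·m²/(s³·A²)]
Adding exponents of each base unit: kg: 1, m: 2, s: -3, A: -1
SI base units of voltage: kg·m²/(s³·A)

Answer: kg·m²/(s³·A)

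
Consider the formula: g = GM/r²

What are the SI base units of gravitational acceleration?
Units of each symbol in g = GM/r²:
  G (gravitational constant): m³/(kg·s²)
  M (mass): kg
  r (distance): m  → to the power 2 in the denominator, contributes 1/m²

Multiplying the contributions: [m³/(kg·s²)] · [kg] · [1/m²]
Adding exponents of each base unit: m: 1, s: -2
SI base units of gravitational acceleration: m/s²

Answer: m/s²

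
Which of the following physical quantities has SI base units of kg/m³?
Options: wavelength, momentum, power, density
Checking the SI base units of each option:
  wavelength (λ = v/f): m  ✗
  momentum (p = mv): kg·m/s  ✗
  power (P = W/t): kg·m²/s³  ✗
  density (ρ = m/V): kg/m³  ✓ matches

Only density has units kg/m³.

Answer: density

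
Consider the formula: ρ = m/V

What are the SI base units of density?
Units of each symbol in ρ = m/V:
  m (mass): kg
  V (volume): m³  → in the denominator, contributes 1/m³

Multiplying the contributions: [kg] · [1/m³]
Adding exponents of each base unit: kg: 1, m: -3
SI base units of density: kg/m³

Answer: kg/m³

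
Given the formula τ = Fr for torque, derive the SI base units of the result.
Units of each symbol in τ = Fr:
  F (force): kg·m/s²
  r (lever arm): m

Multiplying the contributions: [kg·m/s²] · [m]
Adding exponents of each base unit: kg: 1, m: 2, s: -2
SI base units of torque: kg·m²/s²

Answer: kg·m²/s²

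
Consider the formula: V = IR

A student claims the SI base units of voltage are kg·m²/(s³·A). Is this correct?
Units of each symbol in V = IR:
  I (current): A
  R (resistance, in ohms): kg·m²/(s³·A²)

Multiplying the contributions: [A] · [kg·m²/(s³·A²)]
Adding exponents of each base unit: kg: 1, m: 2, s: -3, A: -1
SI base units of voltage: kg·m²/(s³·A)

The claimed units kg·m²/(s³·A) match the derived units, so the claim is correct.

Answer: Yes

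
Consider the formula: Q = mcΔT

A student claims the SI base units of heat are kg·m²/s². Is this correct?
Units of each symbol in Q = mcΔT:
  m (mass): kg
  c (specific heat capacity, in J/(kg·K)): m²/(s²·K)
  ΔT (temperature change): K

Multiplying the contributions: [kg] · [m²/(s²·K)] · [K]
Adding exponents of each base unit: kg: 1, m: 2, s: -2
SI base units of heat: kg·m²/s²

The claimed units kg·m²/s² match the derived units, so the claim is correct.

Answer: Yes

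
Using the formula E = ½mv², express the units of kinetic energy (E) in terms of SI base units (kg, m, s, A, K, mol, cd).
Units of each symbol in E = ½mv²:
  m (mass): kg
  v (speed): m/s  → to the power 2, contributes m²/s²
  The factor ½ is dimensionless.

Multiplying the contributions: [kg] · [m²/s²]
Adding exponents of each base unit: kg: 1, m: 2, s: -2
SI base units of kinetic energy: kg·m²/s²

Answer: kg·m²/s²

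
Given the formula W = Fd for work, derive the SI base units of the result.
Units of each symbol in W = Fd:
  F (force): kg·m/s²
  d (displacement): m

Multiplying the contributions: [kg·m/s²] · [m]
Adding exponents of each base unit: kg: 1, m: 2, s: -2
SI base units of work: kg·m²/s²

Answer: kg·m²/s²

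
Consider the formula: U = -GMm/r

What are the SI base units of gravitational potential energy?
Units of each symbol in U = -GMm/r:
  G (gravitational constant): m³/(kg·s²)
  M (mass): kg
  m (mass): kg
  r (distance): m  → in the denominator, contributes 1/m
  The minus sign does not affect the units.

Multiplying the contributions: [m³/(kg·s²)] · [kg] · [kg] · [1/m]
Adding exponents of each base unit: kg: 1, m: 2, s: -2
SI base units of gravitational potential energy: kg·m²/s²

Answer: kg·m²/s²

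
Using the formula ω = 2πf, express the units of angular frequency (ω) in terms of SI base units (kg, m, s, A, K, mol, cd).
Units of each symbol in ω = 2πf:
  f (frequency): 1/s
  The factor 2π is dimensionless.

Multiplying the contributions: [1/s]
Adding exponents of each base unit: s: -1
SI base units of angular frequency: 1/s

Answer: 1/s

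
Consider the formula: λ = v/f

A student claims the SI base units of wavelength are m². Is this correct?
Units of each symbol in λ = v/f:
  v (wave speed): m/s
  f (frequency): 1/s  → in the denominator, contributes s

Multiplying the contributions: [m/s] · [s]
Adding exponents of each base unit: m: 1
SI base units of wavelength: m

The claimed units m² (exponents m: 2) do not match the derived units m (exponents m: 1), so the claim is incorrect.

Answer: No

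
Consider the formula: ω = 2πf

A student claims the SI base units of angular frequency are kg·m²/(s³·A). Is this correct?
Units of each symbol in ω = 2πf:
  f (frequency): 1/s
  The factor 2π is dimensionless.

Multiplying the contributions: [1/s]
Adding exponents of each base unit: s: -1
SI base units of angular frequency: 1/s

The claimed units kg·m²/(s³·A) (exponents kg: 1, m: 2, s: -3, A: -1) do not match the derived units 1/s (exponents s: -1), so the claim is incorrect.

Answer: No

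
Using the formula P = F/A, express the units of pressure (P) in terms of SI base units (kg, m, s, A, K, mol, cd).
Units of each symbol in P = F/A:
  F (force): kg·m/s²
  A (area): m²  → in the denominator, contributes 1/m²

Multiplying the contributions: [kg·m/s²] · [1/m²]
Adding exponents of each base unit: kg: 1, m: -1, s: -2
SI base units of pressure: kg/(m·s²)

Answer: kg/(m·s²)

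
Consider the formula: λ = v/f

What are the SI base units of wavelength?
Units of each symbol in λ = v/f:
  v (wave speed): m/s
  f (frequency): 1/s  → in the denominator, contributes s

Multiplying the contributions: [m/s] · [s]
Adding exponents of each base unit: m: 1
SI base units of wavelength: m

Answer: m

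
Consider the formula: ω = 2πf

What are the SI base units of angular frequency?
Units of each symbol in ω = 2πf:
  f (frequency): 1/s
  The factor 2π is dimensionless.

Multiplying the contributions: [1/s]
Adding exponents of each base unit: s: -1
SI base units of angular frequency: 1/s

Answer: 1/s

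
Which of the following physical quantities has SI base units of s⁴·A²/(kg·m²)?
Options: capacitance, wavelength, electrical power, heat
Checking the SI base units of each option:
  capacitance (C = Q/V): s⁴·A²/(kg·m²)  ✓ matches
  wavelength (λ = v/f): m  ✗
  electrical power (P = IV): kg·m²/s³  ✗
  heat (Q = mcΔT): kg·m²/s²  ✗

Only capacitance has units s⁴·A²/(kg·m²).

Answer: capacitance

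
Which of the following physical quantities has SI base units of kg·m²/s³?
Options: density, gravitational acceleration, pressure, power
Checking the SI base units of each option:
  density (ρ = m/V): kg/m³  ✗
  gravitational acceleration (g = GM/r²): m/s²  ✗
  pressure (P = F/A): kg/(m·s²)  ✗
  power (P = W/t): kg·m²/s³  ✓ matches

Only power has units kg·m²/s³.

Answer: power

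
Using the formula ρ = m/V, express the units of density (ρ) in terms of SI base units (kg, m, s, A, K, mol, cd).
Units of each symbol in ρ = m/V:
  m (mass): kg
  V (volume): m³  → in the denominator, contributes 1/m³

Multiplying the contributions: [kg] · [1/m³]
Adding exponents of each base unit: kg: 1, m: -3
SI base units of density: kg/m³

Answer: kg/m³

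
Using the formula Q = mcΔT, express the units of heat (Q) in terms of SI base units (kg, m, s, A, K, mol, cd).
Units of each symbol in Q = mcΔT:
  m (mass): kg
  c (specific heat capacity, in J/(kg·K)): m²/(s²·K)
  ΔT (temperature change): K

Multiplying the contributions: [kg] · [m²/(s²·K)] · [K]
Adding exponents of each base unit: kg: 1, m: 2, s: -2
SI base units of heat: kg·m²/s²

Answer: kg·m²/s²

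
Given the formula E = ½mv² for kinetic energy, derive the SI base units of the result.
Units of each symbol in E = ½mv²:
  m (mass): kg
  v (speed): m/s  → to the power 2, contributes m²/s²
  The factor ½ is dimensionless.

Multiplying the contributions: [kg] · [m²/s²]
Adding exponents of each base unit: kg: 1, m: 2, s: -2
SI base units of kinetic energy: kg·m²/s²

Answer: kg·m²/s²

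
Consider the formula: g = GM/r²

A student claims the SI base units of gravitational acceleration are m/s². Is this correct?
Units of each symbol in g = GM/r²:
  G (gravitational constant): m³/(kg·s²)
  M (mass): kg
  r (distance): m  → to the power 2 in the denominator, contributes 1/m²

Multiplying the contributions: [m³/(kg·s²)] · [kg] · [1/m²]
Adding exponents of each base unit: m: 1, s: -2
SI base units of gravitational acceleration: m/s²

The claimed units m/s² match the derived units, so the claim is correct.

Answer: Yes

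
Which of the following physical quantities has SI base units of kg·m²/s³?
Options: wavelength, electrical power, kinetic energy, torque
Checking the SI base units of each option:
  wavelength (λ = v/f): m  ✗
  electrical power (P = IV): kg·m²/s³  ✓ matches
  kinetic energy (E = ½mv²): kg·m²/s²  ✗
  torque (τ = Fr): kg·m²/s²  ✗

Only electrical power has units kg·m²/s³.

Answer: electrical power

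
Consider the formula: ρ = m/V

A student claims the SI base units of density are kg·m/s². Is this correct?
Units of each symbol in ρ = m/V:
  m (mass): kg
  V (volume): m³  → in the denominator, contributes 1/m³

Multiplying the contributions: [kg] · [1/m³]
Adding exponents of each base unit: kg: 1, m: -3
SI base units of density: kg/m³

The claimed units kg·m/s² (exponents kg: 1, m: 1, s: -2) do not match the derived units kg/m³ (exponents kg: 1, m: -3), so the claim is incorrect.

Answer: No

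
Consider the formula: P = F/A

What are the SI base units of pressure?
Units of each symbol in P = F/A:
  F (force): kg·m/s²
  A (area): m²  → in the denominator, contributes 1/m²

Multiplying the contributions: [kg·m/s²] · [1/m²]
Adding exponents of each base unit: kg: 1, m: -1, s: -2
SI base units of pressure: kg/(m·s²)

Answer: kg/(m·s²)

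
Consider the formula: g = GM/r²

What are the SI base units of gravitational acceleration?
Units of each symbol in g = GM/r²:
  G (gravitational constant): m³/(kg·s²)
  M (mass): kg
  r (distance): m  → to the power 2 in the denominator, contributes 1/m²

Multiplying the contributions: [m³/(kg·s²)] · [kg] · [1/m²]
Adding exponents of each base unit: m: 1, s: -2
SI base units of gravitational acceleration: m/s²

Answer: m/s²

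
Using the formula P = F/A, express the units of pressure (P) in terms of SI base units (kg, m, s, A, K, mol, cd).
Units of each symbol in P = F/A:
  F (force): kg·m/s²
  A (area): m²  → in the denominator, contributes 1/m²

Multiplying the contributions: [kg·m/s²] · [1/m²]
Adding exponents of each base unit: kg: 1, m: -1, s: -2
SI base units of pressure: kg/(m·s²)

Answer: kg/(m·s²)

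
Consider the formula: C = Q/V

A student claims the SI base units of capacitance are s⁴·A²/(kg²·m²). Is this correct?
Units of each symbol in C = Q/V:
  Q (charge, in coulombs): s·A
  V (voltage, in volts): kg·m²/(s³·A)  → in the denominator, contributes s³·A/(kg·m²)

Multiplying the contributions: [s·A] · [s³·A/(kg·m²)]
Adding exponents of each base unit: kg: -1, m: -2, s: 4, A: 2
SI base units of capacitance: s⁴·A²/(kg·m²)

The claimed units s⁴·A²/(kg²·m²) (exponents kg: -2, m: -2, s: 4, A: 2) do not match the derived units s⁴·A²/(kg·m²) (exponents kg: -1, m: -2, s: 4, A: 2), so the claim is incorrect.

Answer: No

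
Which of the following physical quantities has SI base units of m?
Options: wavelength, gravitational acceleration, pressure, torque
Checking the SI base units of each option:
  wavelength (λ = v/f): m  ✓ matches
  gravitational acceleration (g = GM/r²): m/s²  ✗
  pressure (P = F/A): kg/(m·s²)  ✗
  torque (τ = Fr): kg·m²/s²  ✗

Only wavelength has units m.

Answer: wavelength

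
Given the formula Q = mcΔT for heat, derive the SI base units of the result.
Units of each symbol in Q = mcΔT:
  m (mass): kg
  c (specific heat capacity, in J/(kg·K)): m²/(s²·K)
  ΔT (temperature change): K

Multiplying the contributions: [kg] · [m²/(s²·K)] · [K]
Adding exponents of each base unit: kg: 1, m: 2, s: -2
SI base units of heat: kg·m²/s²

Answer: kg·m²/s²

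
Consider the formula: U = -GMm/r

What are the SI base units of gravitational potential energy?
Units of each symbol in U = -GMm/r:
  G (gravitational constant): m³/(kg·s²)
  M (mass): kg
  m (mass): kg
  r (distance): m  → in the denominator, contributes 1/m
  The minus sign does not affect the units.

Multiplying the contributions: [m³/(kg·s²)] · [kg] · [kg] · [1/m]
Adding exponents of each base unit: kg: 1, m: 2, s: -2
SI base units of gravitational potential energy: kg·m²/s²

Answer: kg·m²/s²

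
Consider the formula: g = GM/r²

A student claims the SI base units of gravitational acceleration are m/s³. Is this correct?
Units of each symbol in g = GM/r²:
  G (gravitational constant): m³/(kg·s²)
  M (mass): kg
  r (distance): m  → to the power 2 in the denominator, contributes 1/m²

Multiplying the contributions: [m³/(kg·s²)] · [kg] · [1/m²]
Adding exponents of each base unit: m: 1, s: -2
SI base units of gravitational acceleration: m/s²

The claimed units m/s³ (exponents m: 1, s: -3) do not match the derived units m/s² (exponents m: 1, s: -2), so the claim is incorrect.

Answer: No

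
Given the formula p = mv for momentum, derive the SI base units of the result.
Units of each symbol in p = mv:
  m (mass): kg
  v (velocity): m/s

Multiplying the contributions: [kg] · [m/s]
Adding exponents of each base unit: kg: 1, m: 1, s: -1
SI base units of momentum: kg·m/s

Answer: kg·m/s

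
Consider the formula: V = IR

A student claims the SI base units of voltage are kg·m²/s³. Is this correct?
Units of each symbol in V = IR:
  I (current): A
  R (resistance, in ohms): kg·m²/(s³·A²)

Multiplying the contributions: [A] · [kg·m²/(s³·A²)]
Adding exponents of each base unit: kg: 1, m: 2, s: -3, A: -1
SI base units of voltage: kg·m²/(s³·A)

The claimed units kg·m²/s³ (exponents kg: 1, m: 2, s: -3) do not match the derived units kg·m²/(s³·A) (exponents kg: 1, m: 2, s: -3, A: -1), so the claim is incorrect.

Answer: No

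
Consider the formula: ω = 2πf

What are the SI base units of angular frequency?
Units of each symbol in ω = 2πf:
  f (frequency): 1/s
  The factor 2π is dimensionless.

Multiplying the contributions: [1/s]
Adding exponents of each base unit: s: -1
SI base units of angular frequency: 1/s

Answer: 1/s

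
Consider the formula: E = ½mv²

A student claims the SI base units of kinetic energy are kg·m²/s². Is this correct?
Units of each symbol in E = ½mv²:
  m (mass): kg
  v (speed): m/s  → to the power 2, contributes m²/s²
  The factor ½ is dimensionless.

Multiplying the contributions: [kg] · [m²/s²]
Adding exponents of each base unit: kg: 1, m: 2, s: -2
SI base units of kinetic energy: kg·m²/s²

The claimed units kg·m²/s² match the derived units, so the claim is correct.

Answer: Yes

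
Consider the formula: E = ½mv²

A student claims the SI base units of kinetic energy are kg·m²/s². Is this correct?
Units of each symbol in E = ½mv²:
  m (mass): kg
  v (speed): m/s  → to the power 2, contributes m²/s²
  The factor ½ is dimensionless.

Multiplying the contributions: [kg] · [m²/s²]
Adding exponents of each base unit: kg: 1, m: 2, s: -2
SI base units of kinetic energy: kg·m²/s²

The claimed units kg·m²/s² match the derived units, so the claim is correct.

Answer: Yes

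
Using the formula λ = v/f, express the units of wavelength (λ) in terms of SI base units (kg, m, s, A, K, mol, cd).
Units of each symbol in λ = v/f:
  v (wave speed): m/s
  f (frequency): 1/s  → in the denominator, contributes s

Multiplying the contributions: [m/s] · [s]
Adding exponents of each base unit: m: 1
SI base units of wavelength: m

Answer: m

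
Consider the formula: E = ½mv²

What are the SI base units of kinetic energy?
Units of each symbol in E = ½mv²:
  m (mass): kg
  v (speed): m/s  → to the power 2, contributes m²/s²
  The factor ½ is dimensionless.

Multiplying the contributions: [kg] · [m²/s²]
Adding exponents of each base unit: kg: 1, m: 2, s: -2
SI base units of kinetic energy: kg·m²/s²

Answer: kg·m²/s²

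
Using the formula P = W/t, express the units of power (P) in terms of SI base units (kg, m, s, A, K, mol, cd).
Units of each symbol in P = W/t:
  W (work): kg·m²/s²
  t (time): s  → in the denominator, contributes 1/s

Multiplying the contributions: [kg·m²/s²] · [1/s]
Adding exponents of each base unit: kg: 1, m: 2, s: -3
SI base units of power: kg·m²/s³

Answer: kg·m²/s³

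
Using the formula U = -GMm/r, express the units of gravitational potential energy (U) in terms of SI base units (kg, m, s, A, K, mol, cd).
Units of each symbol in U = -GMm/r:
  G (gravitational constant): m³/(kg·s²)
  M (mass): kg
  m (mass): kg
  r (distance): m  → in the denominator, contributes 1/m
  The minus sign does not affect the units.

Multiplying the contributions: [m³/(kg·s²)] · [kg] · [kg] · [1/m]
Adding exponents of each base unit: kg: 1, m: 2, s: -2
SI base units of gravitational potential energy: kg·m²/s²

Answer: kg·m²/s²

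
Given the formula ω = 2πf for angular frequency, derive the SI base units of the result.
Units of each symbol in ω = 2πf:
  f (frequency): 1/s
  The factor 2π is dimensionless.

Multiplying the contributions: [1/s]
Adding exponents of each base unit: s: -1
SI base units of angular frequency: 1/s

Answer: 1/s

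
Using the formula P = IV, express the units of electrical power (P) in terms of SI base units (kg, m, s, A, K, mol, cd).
Units of each symbol in P = IV:
  I (current): A
  V (voltage, in volts): kg·m²/(s³·A)

Multiplying the contributions: [A] · [kg·m²/(s³·A)]
Adding exponents of each base unit: kg: 1, m: 2, s: -3
SI base units of electrical power: kg·m²/s³

Answer: kg·m²/s³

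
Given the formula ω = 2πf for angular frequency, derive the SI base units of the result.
Units of each symbol in ω = 2πf:
  f (frequency): 1/s
  The factor 2π is dimensionless.

Multiplying the contributions: [1/s]
Adding exponents of each base unit: s: -1
SI base units of angular frequency: 1/s

Answer: 1/s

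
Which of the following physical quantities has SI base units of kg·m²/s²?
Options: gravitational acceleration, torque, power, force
Checking the SI base units of each option:
  gravitational acceleration (g = GM/r²): m/s²  ✗
  torque (τ = Fr): kg·m²/s²  ✓ matches
  power (P = W/t): kg·m²/s³  ✗
  force (F = ma): kg·m/s²  ✗

Only torque has units kg·m²/s².

Answer: torque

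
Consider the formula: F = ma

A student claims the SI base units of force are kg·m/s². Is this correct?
Units of each symbol in F = ma:
  m (mass): kg
  a (acceleration): m/s²

Multiplying the contributions: [kg] · [m/s²]
Adding exponents of each base unit: kg: 1, m: 1, s: -2
SI base units of force: kg·m/s²

The claimed units kg·m/s² match the derived units, so the claim is correct.

Answer: Yes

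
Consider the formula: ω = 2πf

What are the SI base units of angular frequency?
Units of each symbol in ω = 2πf:
  f (frequency): 1/s
  The factor 2π is dimensionless.

Multiplying the contributions: [1/s]
Adding exponents of each base unit: s: -1
SI base units of angular frequency: 1/s

Answer: 1/s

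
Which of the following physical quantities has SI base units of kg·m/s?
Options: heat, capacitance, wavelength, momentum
Checking the SI base units of each option:
  heat (Q = mcΔT): kg·m²/s²  ✗
  capacitance (C = Q/V): s⁴·A²/(kg·m²)  ✗
  wavelength (λ = v/f): m  ✗
  momentum (p = mv): kg·m/s  ✓ matches

Only momentum has units kg·m/s.

Answer: momentum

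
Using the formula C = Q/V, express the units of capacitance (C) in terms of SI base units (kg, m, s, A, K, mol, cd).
Units of each symbol in C = Q/V:
  Q (charge, in coulombs): s·A
  V (voltage, in volts): kg·m²/(s³·A)  → in the denominator, contributes s³·A/(kg·m²)

Multiplying the contributions: [s·A] · [s³·A/(kg·m²)]
Adding exponents of each base unit: kg: -1, m: -2, s: 4, A: 2
SI base units of capacitance: s⁴·A²/(kg·m²)

Answer: s⁴·A²/(kg·m²)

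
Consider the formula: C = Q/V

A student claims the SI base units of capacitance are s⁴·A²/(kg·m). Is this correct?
Units of each symbol in C = Q/V:
  Q (charge, in coulombs): s·A
  V (voltage, in volts): kg·m²/(s³·A)  → in the denominator, contributes s³·A/(kg·m²)

Multiplying the contributions: [s·A] · [s³·A/(kg·m²)]
Adding exponents of each base unit: kg: -1, m: -2, s: 4, A: 2
SI base units of capacitance: s⁴·A²/(kg·m²)

The claimed units s⁴·A²/(kg·m) (exponents kg: -1, m: -1, s: 4, A: 2) do not match the derived units s⁴·A²/(kg·m²) (exponents kg: -1, m: -2, s: 4, A: 2), so the claim is incorrect.

Answer: No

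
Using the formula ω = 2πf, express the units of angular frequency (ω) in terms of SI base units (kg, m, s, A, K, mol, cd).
Units of each symbol in ω = 2πf:
  f (frequency): 1/s
  The factor 2π is dimensionless.

Multiplying the contributions: [1/s]
Adding exponents of each base unit: s: -1
SI base units of angular frequency: 1/s

Answer: 1/s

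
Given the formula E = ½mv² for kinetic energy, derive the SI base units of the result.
Units of each symbol in E = ½mv²:
  m (mass): kg
  v (speed): m/s  → to the power 2, contributes m²/s²
  The factor ½ is dimensionless.

Multiplying the contributions: [kg] · [m²/s²]
Adding exponents of each base unit: kg: 1, m: 2, s: -2
SI base units of kinetic energy: kg·m²/s²

Answer: kg·m²/s²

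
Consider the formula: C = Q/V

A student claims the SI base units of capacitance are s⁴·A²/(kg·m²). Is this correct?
Units of each symbol in C = Q/V:
  Q (charge, in coulombs): s·A
  V (voltage, in volts): kg·m²/(s³·A)  → in the denominator, contributes s³·A/(kg·m²)

Multiplying the contributions: [s·A] · [s³·A/(kg·m²)]
Adding exponents of each base unit: kg: -1, m: -2, s: 4, A: 2
SI base units of capacitance: s⁴·A²/(kg·m²)

The claimed units s⁴·A²/(kg·m²) match the derived units, so the claim is correct.

Answer: Yes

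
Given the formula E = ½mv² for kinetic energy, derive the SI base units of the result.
Units of each symbol in E = ½mv²:
  m (mass): kg
  v (speed): m/s  → to the power 2, contributes m²/s²
  The factor ½ is dimensionless.

Multiplying the contributions: [kg] · [m²/s²]
Adding exponents of each base unit: kg: 1, m: 2, s: -2
SI base units of kinetic energy: kg·m²/s²

Answer: kg·m²/s²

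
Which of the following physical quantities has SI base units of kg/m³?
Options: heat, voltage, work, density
Checking the SI base units of each option:
  heat (Q = mcΔT): kg·m²/s²  ✗
  voltage (V = IR): kg·m²/(s³·A)  ✗
  work (W = Fd): kg·m²/s²  ✗
  density (ρ = m/V): kg/m³  ✓ matches

Only density has units kg/m³.

Answer: density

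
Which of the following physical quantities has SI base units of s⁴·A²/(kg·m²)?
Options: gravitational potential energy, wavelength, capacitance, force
Checking the SI base units of each option:
  gravitational potential energy (U = -GMm/r): kg·m²/s²  ✗
  wavelength (λ = v/f): m  ✗
  capacitance (C = Q/V): s⁴·A²/(kg·m²)  ✓ matches
  force (F = ma): kg·m/s²  ✗

Only capacitance has units s⁴·A²/(kg·m²).

Answer: capacitance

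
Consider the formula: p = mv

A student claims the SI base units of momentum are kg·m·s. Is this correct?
Units of each symbol in p = mv:
  m (mass): kg
  v (velocity): m/s

Multiplying the contributions: [kg] · [m/s]
Adding exponents of each base unit: kg: 1, m: 1, s: -1
SI base units of momentum: kg·m/s

The claimed units kg·m·s (exponents kg: 1, m: 1, s: 1) do not match the derived units kg·m/s (exponents kg: 1, m: 1, s: -1), so the claim is incorrect.

Answer: No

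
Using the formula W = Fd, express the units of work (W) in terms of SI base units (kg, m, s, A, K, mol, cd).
Units of each symbol in W = Fd:
  F (force): kg·m/s²
  d (displacement): m

Multiplying the contributions: [kg·m/s²] · [m]
Adding exponents of each base unit: kg: 1, m: 2, s: -2
SI base units of work: kg·m²/s²

Answer: kg·m²/s²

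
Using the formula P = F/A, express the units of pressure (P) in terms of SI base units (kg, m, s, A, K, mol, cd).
Units of each symbol in P = F/A:
  F (force): kg·m/s²
  A (area): m²  → in the denominator, contributes 1/m²

Multiplying the contributions: [kg·m/s²] · [1/m²]
Adding exponents of each base unit: kg: 1, m: -1, s: -2
SI base units of pressure: kg/(m·s²)

Answer: kg/(m·s²)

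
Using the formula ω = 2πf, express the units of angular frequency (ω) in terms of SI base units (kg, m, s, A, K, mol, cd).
Units of each symbol in ω = 2πf:
  f (frequency): 1/s
  The factor 2π is dimensionless.

Multiplying the contributions: [1/s]
Adding exponents of each base unit: s: -1
SI base units of angular frequency: 1/s

Answer: 1/s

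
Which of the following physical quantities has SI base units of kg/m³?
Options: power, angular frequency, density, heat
Checking the SI base units of each option:
  power (P = W/t): kg·m²/s³  ✗
  angular frequency (ω = 2πf): 1/s  ✗
  density (ρ = m/V): kg/m³  ✓ matches
  heat (Q = mcΔT): kg·m²/s²  ✗

Only density has units kg/m³.

Answer: density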